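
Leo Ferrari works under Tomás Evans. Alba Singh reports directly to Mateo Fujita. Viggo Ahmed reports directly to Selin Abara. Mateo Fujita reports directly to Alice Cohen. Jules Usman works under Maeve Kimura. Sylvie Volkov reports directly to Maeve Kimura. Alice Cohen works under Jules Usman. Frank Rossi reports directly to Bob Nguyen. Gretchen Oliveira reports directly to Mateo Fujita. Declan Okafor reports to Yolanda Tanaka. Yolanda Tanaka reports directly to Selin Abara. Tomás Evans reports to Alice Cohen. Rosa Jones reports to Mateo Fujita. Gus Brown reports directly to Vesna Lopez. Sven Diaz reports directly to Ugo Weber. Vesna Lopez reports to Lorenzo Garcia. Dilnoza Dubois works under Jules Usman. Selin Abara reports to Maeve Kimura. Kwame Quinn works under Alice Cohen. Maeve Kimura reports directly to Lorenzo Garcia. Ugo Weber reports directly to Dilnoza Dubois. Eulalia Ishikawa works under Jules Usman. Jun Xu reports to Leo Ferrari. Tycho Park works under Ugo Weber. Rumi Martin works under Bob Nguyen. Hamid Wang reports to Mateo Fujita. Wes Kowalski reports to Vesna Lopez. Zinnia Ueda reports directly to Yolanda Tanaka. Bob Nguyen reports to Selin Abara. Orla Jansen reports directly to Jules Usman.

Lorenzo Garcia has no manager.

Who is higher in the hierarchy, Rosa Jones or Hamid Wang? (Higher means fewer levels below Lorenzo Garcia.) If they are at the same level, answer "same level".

same level

Both Rosa Jones and Hamid Wang are 5 levels below Lorenzo Garcia.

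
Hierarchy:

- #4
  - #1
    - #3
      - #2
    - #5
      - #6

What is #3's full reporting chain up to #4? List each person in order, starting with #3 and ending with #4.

#3 -> #1 -> #4

#3 reports to #1. #1 reports to #4. #4 is at the top.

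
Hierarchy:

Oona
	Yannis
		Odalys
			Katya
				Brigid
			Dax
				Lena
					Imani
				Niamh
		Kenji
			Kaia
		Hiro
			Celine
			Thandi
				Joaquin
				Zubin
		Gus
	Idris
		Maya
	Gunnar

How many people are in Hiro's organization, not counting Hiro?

Hiro directly manages Celine, Thandi. Celine has no reports. Under Thandi: Zubin, Joaquin (2). So Hiro's organization is 2 direct reports plus everyone under them: 1 + 3 = 4.

4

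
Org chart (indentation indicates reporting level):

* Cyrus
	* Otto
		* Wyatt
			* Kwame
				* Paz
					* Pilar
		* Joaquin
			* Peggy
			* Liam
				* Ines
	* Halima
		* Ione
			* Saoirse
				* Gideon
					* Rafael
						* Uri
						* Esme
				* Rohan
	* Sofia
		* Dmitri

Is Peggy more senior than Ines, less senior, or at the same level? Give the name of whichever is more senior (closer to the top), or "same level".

Peggy

Peggy is 3 levels below Cyrus; Ines is 4. Peggy is higher.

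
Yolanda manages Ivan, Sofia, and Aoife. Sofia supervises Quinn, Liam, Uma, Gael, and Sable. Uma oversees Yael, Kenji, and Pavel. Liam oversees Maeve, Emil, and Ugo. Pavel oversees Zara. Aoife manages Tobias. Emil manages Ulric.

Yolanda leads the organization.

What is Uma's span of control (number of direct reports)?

Uma directly manages Yael, Kenji, Pavel. That is 3 direct reports.

3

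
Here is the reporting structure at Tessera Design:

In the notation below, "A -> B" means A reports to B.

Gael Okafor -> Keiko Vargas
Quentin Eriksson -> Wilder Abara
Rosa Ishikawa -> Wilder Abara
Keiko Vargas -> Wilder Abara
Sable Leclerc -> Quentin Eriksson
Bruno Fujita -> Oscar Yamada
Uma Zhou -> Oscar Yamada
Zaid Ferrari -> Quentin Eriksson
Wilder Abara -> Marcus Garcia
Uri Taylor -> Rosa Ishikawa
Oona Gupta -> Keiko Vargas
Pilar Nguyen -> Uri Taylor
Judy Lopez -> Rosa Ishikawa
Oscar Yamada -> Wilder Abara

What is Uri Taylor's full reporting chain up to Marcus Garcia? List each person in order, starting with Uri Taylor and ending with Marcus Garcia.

Uri Taylor -> Rosa Ishikawa -> Wilder Abara -> Marcus Garcia

Uri Taylor reports to Rosa Ishikawa. Rosa Ishikawa reports to Wilder Abara. Wilder Abara reports to Marcus Garcia. Marcus Garcia is at the top.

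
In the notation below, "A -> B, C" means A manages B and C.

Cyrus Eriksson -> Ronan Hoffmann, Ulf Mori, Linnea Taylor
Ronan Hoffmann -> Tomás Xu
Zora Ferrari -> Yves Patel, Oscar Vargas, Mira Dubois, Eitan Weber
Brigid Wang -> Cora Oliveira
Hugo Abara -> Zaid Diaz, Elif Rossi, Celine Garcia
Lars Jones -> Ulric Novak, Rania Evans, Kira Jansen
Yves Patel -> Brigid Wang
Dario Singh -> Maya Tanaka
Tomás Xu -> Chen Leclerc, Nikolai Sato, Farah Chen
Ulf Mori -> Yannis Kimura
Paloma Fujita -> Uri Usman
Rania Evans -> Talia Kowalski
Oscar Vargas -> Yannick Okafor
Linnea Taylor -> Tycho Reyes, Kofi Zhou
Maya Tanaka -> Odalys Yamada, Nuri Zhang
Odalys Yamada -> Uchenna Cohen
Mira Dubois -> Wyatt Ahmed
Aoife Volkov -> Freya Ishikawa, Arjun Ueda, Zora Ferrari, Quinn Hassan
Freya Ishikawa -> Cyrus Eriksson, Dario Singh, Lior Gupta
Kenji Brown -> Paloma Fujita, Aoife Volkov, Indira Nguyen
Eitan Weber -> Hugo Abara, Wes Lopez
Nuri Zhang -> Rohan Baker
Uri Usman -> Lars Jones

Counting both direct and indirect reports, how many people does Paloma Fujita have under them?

6

Paloma Fujita directly manages Uri Usman. Under Uri Usman: Lars Jones, Kira Jansen, Rania Evans, Talia Kowalski, Ulric Novak (5). That's 6 in total.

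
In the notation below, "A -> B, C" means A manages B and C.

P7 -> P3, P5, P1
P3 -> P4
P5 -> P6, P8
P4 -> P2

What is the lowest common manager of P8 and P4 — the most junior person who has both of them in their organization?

P7

P8's chain of managers is P5, P7. P4's chain of managers is P3, P7. The first manager that appears in both chains is P7.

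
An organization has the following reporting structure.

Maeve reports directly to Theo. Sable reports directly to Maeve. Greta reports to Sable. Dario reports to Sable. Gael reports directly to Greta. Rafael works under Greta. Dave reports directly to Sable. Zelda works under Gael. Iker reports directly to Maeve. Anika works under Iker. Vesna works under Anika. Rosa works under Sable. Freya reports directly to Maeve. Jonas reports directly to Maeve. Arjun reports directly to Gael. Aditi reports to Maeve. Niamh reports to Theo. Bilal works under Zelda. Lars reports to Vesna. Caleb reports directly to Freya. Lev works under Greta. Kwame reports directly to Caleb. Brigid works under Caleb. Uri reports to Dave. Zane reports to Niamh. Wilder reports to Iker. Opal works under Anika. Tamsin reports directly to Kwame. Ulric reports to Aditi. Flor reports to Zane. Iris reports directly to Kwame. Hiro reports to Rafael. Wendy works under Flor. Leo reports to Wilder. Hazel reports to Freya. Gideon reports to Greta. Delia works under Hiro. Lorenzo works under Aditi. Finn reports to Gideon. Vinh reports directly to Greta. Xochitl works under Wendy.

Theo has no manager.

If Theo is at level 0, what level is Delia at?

6

Chain from Delia up to Theo: Delia → Hiro → Rafael → Greta → Sable → Maeve → Theo. That is 6 steps up, so Delia is 6 levels below Theo.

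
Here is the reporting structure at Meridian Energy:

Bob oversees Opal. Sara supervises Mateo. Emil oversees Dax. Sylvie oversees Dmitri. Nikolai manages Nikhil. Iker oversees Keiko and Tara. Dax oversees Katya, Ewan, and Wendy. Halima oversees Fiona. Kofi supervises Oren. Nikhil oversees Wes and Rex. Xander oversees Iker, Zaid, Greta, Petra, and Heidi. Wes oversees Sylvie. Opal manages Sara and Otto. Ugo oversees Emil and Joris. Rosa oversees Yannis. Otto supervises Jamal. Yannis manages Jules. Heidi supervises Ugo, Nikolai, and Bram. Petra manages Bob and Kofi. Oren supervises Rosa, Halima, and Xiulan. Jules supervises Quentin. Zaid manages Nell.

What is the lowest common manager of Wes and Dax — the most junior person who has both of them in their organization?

Wes's chain of managers is Nikhil, Nikolai, Heidi, Xander. Dax's chain of managers is Emil, Ugo, Heidi, Xander. The first manager that appears in both chains is Heidi.

Heidi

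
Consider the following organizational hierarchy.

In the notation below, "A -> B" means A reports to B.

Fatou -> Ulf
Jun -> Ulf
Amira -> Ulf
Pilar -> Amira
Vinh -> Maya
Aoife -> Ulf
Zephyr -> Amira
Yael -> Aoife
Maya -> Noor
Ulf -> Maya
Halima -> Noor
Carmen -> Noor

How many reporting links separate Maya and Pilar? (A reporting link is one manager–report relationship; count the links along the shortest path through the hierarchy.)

3

Pilar is in Maya's organization: the chain from Pilar up to Maya is Pilar → Amira → Ulf → Maya, which is 3 links.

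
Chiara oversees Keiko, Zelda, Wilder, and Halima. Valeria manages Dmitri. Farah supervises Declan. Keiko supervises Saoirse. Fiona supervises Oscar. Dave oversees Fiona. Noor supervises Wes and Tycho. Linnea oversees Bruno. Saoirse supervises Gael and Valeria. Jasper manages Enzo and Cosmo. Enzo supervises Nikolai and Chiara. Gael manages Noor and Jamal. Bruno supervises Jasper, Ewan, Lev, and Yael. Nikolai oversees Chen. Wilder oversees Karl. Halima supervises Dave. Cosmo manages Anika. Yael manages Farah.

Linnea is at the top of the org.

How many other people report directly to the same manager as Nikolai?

Nikolai reports to Enzo. Enzo's other direct reports are Chiara — 1 peer.

1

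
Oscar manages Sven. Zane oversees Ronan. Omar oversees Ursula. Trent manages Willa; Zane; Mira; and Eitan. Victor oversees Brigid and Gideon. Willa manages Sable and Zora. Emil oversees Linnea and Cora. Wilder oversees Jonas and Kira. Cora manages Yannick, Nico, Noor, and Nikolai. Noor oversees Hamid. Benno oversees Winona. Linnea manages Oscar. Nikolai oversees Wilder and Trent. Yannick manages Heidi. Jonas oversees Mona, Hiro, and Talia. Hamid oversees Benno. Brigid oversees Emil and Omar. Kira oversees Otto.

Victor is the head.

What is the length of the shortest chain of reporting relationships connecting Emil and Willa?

Willa is in Emil's organization: the chain from Willa up to Emil is Willa → Trent → Nikolai → Cora → Emil, which is 4 links.

4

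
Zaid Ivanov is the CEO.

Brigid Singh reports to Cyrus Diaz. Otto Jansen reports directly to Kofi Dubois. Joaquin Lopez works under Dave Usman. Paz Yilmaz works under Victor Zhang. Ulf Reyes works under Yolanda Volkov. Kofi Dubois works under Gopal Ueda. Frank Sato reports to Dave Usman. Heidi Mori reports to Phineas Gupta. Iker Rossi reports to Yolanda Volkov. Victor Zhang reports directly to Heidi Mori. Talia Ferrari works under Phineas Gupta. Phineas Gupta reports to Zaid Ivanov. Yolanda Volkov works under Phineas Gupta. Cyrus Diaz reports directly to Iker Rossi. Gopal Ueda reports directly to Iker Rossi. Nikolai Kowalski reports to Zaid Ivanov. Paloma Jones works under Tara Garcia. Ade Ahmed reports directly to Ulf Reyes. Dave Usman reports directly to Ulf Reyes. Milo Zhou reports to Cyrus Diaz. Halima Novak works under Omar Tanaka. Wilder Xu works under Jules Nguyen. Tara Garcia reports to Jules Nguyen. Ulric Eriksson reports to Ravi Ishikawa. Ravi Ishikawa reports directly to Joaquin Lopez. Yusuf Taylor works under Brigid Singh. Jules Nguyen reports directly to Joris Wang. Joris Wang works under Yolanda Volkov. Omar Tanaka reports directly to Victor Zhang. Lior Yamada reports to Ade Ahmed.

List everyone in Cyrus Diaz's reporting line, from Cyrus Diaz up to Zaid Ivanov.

Cyrus Diaz -> Iker Rossi -> Yolanda Volkov -> Phineas Gupta -> Zaid Ivanov

Cyrus Diaz reports to Iker Rossi. Iker Rossi reports to Yolanda Volkov. Yolanda Volkov reports to Phineas Gupta. Phineas Gupta reports to Zaid Ivanov. Zaid Ivanov is at the top.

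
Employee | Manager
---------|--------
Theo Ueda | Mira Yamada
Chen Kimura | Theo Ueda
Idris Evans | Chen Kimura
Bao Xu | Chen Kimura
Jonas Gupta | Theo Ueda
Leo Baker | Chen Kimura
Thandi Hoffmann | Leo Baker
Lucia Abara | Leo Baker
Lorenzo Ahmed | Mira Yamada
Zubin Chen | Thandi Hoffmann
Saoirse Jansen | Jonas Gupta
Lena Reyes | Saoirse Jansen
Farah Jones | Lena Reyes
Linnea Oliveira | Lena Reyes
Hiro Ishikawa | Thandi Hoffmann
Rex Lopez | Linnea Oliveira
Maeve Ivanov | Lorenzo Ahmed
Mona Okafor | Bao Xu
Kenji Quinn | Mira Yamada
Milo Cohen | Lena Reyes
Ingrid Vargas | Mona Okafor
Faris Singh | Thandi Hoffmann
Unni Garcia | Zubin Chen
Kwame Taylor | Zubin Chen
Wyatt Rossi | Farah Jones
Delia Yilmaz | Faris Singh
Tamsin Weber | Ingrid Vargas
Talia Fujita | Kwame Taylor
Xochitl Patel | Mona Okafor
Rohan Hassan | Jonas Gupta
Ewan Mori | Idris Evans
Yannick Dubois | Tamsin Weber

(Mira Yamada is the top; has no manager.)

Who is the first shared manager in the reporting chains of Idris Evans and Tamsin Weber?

Chen Kimura

Idris Evans's chain of managers is Chen Kimura, Theo Ueda, Mira Yamada. Tamsin Weber's chain of managers is Ingrid Vargas, Mona Okafor, Bao Xu, Chen Kimura, Theo Ueda, Mira Yamada. The first manager that appears in both chains is Chen Kimura.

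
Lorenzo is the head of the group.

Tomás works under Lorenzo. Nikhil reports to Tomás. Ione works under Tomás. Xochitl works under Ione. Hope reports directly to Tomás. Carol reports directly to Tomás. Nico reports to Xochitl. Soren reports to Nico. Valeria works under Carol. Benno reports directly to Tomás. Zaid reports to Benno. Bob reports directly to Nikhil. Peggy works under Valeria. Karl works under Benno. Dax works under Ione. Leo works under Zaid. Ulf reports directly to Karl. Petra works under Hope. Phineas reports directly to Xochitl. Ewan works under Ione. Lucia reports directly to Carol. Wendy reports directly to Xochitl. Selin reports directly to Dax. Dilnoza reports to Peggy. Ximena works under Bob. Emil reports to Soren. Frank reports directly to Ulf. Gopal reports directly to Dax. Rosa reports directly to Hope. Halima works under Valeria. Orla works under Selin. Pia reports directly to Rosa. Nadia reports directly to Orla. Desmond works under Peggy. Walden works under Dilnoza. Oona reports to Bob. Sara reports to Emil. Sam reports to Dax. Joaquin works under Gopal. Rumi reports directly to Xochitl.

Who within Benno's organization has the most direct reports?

Benno

Direct-report counts within Benno's organization: Benno has 2; Karl has 1; Ulf has 1; Zaid has 1. The largest is 2, held by Benno.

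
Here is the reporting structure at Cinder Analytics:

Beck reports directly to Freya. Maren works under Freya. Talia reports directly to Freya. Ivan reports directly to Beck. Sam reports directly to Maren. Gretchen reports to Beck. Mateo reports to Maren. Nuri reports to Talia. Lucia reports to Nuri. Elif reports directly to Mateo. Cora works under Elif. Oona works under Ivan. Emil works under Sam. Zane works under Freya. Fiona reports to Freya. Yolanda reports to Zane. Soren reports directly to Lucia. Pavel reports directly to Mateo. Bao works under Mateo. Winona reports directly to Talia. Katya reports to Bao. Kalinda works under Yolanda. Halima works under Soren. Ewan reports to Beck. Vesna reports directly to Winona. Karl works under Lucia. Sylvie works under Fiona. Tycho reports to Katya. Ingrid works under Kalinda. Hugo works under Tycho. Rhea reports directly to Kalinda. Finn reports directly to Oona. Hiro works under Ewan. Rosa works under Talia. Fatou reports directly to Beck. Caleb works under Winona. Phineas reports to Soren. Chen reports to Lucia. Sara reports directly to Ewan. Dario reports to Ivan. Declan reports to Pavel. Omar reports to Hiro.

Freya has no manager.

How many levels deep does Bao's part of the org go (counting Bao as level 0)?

The longest chain under Bao runs Bao → Katya → Tycho → Hugo, which is 3 levels below Bao.

3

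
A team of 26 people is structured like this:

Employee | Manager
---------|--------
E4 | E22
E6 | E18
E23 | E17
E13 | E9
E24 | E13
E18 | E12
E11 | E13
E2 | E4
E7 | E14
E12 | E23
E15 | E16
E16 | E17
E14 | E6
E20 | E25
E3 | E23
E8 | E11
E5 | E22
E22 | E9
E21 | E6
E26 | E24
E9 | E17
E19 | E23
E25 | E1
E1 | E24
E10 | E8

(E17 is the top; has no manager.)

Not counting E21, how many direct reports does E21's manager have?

E21 reports to E6. E6's other direct reports are E14 — 1 peer.

1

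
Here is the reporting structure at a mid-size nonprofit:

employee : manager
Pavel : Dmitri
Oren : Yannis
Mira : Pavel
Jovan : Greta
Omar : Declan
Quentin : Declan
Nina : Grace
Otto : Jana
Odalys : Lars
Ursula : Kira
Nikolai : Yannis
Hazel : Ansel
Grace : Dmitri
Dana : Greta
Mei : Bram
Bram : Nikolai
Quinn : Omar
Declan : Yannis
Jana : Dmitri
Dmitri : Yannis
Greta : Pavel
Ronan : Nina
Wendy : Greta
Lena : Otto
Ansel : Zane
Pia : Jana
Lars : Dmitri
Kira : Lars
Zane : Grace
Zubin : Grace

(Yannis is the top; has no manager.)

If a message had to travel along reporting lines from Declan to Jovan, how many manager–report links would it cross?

Declan is 1 level below Yannis, and Jovan is 4 levels below Yannis (their lowest common manager). The shortest path runs up from Declan to Yannis and back down to Jovan: 1 + 4 = 5 links.

5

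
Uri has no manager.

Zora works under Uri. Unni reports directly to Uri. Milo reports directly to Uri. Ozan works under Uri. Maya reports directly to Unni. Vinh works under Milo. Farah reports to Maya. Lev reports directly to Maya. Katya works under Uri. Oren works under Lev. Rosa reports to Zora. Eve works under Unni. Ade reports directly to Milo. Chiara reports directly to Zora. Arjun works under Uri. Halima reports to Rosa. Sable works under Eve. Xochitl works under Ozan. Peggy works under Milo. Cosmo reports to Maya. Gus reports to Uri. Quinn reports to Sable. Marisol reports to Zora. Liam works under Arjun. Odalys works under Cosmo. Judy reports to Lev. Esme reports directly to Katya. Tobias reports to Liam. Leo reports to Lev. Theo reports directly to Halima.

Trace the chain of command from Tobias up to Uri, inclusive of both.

Tobias reports to Liam. Liam reports to Arjun. Arjun reports to Uri. Uri is at the top.

Tobias -> Liam -> Arjun -> Uri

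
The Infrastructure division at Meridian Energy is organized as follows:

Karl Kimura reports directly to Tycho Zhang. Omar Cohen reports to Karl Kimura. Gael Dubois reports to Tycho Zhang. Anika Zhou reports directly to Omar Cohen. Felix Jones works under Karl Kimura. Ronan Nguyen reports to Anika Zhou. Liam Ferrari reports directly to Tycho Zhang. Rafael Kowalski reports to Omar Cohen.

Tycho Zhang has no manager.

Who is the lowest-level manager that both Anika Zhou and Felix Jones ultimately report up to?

Karl Kimura

Anika Zhou's chain of managers is Omar Cohen, Karl Kimura, Tycho Zhang. Felix Jones's chain of managers is Karl Kimura, Tycho Zhang. The first manager that appears in both chains is Karl Kimura.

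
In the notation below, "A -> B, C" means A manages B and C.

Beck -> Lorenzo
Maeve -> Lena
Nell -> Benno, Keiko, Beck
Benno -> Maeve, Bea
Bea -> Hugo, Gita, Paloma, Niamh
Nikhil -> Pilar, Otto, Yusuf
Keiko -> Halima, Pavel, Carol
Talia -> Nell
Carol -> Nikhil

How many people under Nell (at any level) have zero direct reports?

The people in Nell's organization with no one reporting to them are Lorenzo, Yusuf, Otto, Pilar, Pavel, Halima, Niamh, Paloma, Gita, Hugo, Lena. That is 11.

11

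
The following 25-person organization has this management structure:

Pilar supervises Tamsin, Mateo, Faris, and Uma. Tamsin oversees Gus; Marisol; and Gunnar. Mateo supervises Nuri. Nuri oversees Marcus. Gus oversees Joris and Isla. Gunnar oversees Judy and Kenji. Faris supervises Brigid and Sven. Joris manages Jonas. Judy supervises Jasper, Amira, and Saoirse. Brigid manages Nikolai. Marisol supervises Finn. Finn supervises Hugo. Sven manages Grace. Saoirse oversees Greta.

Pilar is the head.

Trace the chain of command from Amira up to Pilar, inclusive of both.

Amira -> Judy -> Gunnar -> Tamsin -> Pilar

Amira reports to Judy. Judy reports to Gunnar. Gunnar reports to Tamsin. Tamsin reports to Pilar. Pilar is at the top.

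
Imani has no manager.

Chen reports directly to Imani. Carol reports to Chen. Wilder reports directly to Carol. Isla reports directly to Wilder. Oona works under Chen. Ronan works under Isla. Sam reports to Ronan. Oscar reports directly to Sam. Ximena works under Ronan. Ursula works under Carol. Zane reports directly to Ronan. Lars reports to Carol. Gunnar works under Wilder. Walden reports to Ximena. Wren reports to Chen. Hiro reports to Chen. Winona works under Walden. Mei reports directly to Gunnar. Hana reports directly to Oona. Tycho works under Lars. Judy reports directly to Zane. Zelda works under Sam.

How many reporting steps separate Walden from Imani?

Chain from Walden up to Imani: Walden → Ximena → Ronan → Isla → Wilder → Carol → Chen → Imani. That is 7 steps up, so Walden is 7 levels below Imani.

7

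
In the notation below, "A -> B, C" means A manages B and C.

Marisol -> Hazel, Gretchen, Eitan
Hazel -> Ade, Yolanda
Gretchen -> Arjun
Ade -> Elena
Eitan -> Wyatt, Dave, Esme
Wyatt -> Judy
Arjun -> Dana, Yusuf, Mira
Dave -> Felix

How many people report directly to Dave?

Dave directly manages Felix. That is 1 direct report.

1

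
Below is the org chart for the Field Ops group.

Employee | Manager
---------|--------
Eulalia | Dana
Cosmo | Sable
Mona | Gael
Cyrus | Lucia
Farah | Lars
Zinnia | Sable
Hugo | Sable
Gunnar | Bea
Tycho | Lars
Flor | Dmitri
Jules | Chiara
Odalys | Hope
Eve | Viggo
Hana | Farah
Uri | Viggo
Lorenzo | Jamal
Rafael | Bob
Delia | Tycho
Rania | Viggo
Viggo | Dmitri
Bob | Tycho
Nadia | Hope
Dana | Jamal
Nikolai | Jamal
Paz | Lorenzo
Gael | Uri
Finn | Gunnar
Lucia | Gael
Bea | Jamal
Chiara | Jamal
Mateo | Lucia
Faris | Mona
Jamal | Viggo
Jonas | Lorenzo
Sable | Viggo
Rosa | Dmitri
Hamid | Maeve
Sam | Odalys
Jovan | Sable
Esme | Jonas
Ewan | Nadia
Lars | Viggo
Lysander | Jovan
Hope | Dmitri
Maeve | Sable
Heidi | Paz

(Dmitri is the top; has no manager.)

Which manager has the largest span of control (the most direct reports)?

Viggo

Direct-report counts: Dmitri has 4; Hope has 2; Nadia has 1; Odalys has 1; Viggo has 6; Sable has 5; Maeve has 1; Jovan has 1; Lars has 2; Farah has 1; Tycho has 2; Bob has 1; Jamal has 5; Chiara has 1; Dana has 1; Bea has 1; Gunnar has 1; Lorenzo has 2; Paz has 1; Jonas has 1; Uri has 1; Gael has 2; Lucia has 2; Mona has 1. The largest is 6, held by Viggo.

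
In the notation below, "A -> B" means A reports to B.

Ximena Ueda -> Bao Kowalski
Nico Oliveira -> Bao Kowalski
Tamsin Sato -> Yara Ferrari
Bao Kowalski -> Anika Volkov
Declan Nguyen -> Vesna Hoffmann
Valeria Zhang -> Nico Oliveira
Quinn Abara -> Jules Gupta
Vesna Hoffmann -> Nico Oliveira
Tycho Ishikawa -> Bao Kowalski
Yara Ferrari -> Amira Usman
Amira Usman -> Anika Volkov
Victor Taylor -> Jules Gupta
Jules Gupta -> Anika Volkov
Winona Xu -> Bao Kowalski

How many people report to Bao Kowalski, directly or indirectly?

Bao Kowalski directly manages Ximena Ueda, Tycho Ishikawa, Nico Oliveira, Winona Xu. Ximena Ueda has no reports. Tycho Ishikawa has no reports. Under Nico Oliveira: Vesna Hoffmann, Declan Nguyen, Valeria Zhang (3). Winona Xu has no reports. So Bao Kowalski's organization is 4 direct reports plus everyone under them: 1 + 1 + 4 + 1 = 7.

7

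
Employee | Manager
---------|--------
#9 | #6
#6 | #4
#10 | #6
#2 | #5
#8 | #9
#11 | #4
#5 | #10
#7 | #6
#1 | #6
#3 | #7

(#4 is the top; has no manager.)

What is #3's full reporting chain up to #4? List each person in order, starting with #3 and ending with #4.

#3 -> #7 -> #6 -> #4

#3 reports to #7. #7 reports to #6. #6 reports to #4. #4 is at the top.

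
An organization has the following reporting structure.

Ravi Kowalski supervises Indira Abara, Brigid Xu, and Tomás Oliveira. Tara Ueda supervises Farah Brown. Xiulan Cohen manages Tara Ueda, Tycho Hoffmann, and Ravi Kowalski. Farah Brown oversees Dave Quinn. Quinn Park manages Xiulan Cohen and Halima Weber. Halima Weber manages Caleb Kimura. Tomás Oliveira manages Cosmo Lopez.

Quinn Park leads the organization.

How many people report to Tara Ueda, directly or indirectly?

2

Tara Ueda directly manages Farah Brown. Under Farah Brown: Dave Quinn (1). That's 2 in total.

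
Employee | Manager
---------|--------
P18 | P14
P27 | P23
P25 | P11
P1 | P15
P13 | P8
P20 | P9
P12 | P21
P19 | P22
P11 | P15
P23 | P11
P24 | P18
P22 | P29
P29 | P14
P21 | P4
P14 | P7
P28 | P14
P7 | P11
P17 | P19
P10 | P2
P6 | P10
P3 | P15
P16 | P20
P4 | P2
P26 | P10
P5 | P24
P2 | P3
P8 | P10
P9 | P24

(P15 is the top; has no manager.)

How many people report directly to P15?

3

P15 directly manages P11, P3, P1. That is 3 direct reports.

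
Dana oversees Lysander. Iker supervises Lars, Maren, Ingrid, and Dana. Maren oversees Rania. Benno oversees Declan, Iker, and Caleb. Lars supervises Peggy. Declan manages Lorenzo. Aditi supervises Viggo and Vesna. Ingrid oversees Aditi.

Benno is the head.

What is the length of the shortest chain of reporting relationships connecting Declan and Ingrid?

3

Declan is 1 level below Benno, and Ingrid is 2 levels below Benno (their lowest common manager). The shortest path runs up from Declan to Benno and back down to Ingrid: 1 + 2 = 3 links.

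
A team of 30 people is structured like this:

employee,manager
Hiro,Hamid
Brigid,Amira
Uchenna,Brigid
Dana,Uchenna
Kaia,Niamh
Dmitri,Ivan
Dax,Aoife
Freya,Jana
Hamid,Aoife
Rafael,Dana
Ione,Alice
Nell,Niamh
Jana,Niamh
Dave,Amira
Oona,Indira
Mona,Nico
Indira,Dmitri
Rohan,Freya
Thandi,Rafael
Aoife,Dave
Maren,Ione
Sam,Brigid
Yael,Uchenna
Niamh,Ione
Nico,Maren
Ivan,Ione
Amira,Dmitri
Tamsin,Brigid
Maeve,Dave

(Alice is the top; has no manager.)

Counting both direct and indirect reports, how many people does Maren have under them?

Maren directly manages Nico. Under Nico: Mona (1). That's 2 in total.

2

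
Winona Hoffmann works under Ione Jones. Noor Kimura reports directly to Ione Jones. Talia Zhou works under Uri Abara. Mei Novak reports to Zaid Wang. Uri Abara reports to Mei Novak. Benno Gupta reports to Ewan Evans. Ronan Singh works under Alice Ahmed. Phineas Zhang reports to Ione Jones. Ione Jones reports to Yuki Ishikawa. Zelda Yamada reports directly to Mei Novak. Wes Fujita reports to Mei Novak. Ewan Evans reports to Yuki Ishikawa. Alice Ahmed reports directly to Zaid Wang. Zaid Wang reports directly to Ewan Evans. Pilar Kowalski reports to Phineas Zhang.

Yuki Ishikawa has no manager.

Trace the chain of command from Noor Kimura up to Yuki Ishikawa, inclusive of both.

Noor Kimura -> Ione Jones -> Yuki Ishikawa

Noor Kimura reports to Ione Jones. Ione Jones reports to Yuki Ishikawa. Yuki Ishikawa is at the top.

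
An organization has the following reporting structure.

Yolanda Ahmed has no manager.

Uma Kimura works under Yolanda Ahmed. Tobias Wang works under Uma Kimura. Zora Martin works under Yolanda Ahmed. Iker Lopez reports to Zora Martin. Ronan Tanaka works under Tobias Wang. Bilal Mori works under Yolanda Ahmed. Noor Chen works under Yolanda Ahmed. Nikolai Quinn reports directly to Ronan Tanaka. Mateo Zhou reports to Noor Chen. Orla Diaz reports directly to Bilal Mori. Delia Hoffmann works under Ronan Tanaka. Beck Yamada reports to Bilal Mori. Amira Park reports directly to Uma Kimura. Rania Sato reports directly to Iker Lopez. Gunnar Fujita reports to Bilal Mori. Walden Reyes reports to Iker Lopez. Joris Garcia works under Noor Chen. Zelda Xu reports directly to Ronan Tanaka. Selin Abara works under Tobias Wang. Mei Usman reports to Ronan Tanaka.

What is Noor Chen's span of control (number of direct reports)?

2

Noor Chen directly manages Mateo Zhou, Joris Garcia. That is 2 direct reports.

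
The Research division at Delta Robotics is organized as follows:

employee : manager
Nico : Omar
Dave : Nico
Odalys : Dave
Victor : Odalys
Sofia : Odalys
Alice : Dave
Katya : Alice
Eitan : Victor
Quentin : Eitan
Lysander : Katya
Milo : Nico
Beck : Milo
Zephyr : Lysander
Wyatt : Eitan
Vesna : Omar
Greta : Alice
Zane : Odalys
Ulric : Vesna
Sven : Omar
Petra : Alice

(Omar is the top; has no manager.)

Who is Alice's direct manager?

Alice reports directly to Dave.

Dave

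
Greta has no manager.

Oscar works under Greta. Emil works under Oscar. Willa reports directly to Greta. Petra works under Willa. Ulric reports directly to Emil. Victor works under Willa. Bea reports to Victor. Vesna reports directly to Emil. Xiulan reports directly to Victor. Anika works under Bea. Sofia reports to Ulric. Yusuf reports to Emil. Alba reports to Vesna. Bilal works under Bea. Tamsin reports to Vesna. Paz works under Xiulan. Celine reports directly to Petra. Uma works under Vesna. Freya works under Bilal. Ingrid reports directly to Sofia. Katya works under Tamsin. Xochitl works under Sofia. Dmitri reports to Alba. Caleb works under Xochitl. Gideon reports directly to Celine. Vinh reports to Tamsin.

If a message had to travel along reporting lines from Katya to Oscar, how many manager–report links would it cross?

4

Katya is in Oscar's organization: the chain from Katya up to Oscar is Katya → Tamsin → Vesna → Emil → Oscar, which is 4 links.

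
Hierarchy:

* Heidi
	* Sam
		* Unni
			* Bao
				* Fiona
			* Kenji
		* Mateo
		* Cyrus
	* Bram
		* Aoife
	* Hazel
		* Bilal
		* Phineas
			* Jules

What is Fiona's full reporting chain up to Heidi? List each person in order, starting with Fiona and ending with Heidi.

Fiona reports to Bao. Bao reports to Unni. Unni reports to Sam. Sam reports to Heidi. Heidi is at the top.

Fiona -> Bao -> Unni -> Sam -> Heidi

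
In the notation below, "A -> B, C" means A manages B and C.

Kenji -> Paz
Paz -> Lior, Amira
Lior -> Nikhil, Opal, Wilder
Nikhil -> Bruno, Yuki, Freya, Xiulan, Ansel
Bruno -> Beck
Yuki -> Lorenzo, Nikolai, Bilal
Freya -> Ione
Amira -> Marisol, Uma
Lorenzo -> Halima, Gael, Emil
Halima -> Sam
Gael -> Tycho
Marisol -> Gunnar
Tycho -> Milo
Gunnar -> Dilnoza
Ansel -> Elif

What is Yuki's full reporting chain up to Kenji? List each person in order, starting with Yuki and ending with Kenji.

Yuki reports to Nikhil. Nikhil reports to Lior. Lior reports to Paz. Paz reports to Kenji. Kenji is at the top.

Yuki -> Nikhil -> Lior -> Paz -> Kenji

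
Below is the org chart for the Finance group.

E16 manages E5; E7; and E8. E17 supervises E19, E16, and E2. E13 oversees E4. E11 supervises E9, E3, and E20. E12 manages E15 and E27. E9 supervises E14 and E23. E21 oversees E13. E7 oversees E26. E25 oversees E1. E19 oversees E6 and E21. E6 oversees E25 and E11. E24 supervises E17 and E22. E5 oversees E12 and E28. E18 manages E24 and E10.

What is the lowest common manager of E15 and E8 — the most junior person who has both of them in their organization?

E15's chain of managers is E12, E5, E16, E17, E24, E18. E8's chain of managers is E16, E17, E24, E18. The first manager that appears in both chains is E16.

E16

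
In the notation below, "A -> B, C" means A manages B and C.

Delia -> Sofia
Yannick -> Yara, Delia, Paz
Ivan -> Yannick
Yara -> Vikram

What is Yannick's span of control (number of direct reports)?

Yannick directly manages Yara, Delia, Paz. That is 3 direct reports.

3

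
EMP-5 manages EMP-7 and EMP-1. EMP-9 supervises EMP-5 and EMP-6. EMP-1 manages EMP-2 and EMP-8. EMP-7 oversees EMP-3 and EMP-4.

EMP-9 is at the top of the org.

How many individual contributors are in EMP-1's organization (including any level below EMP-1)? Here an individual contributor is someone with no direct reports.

The people in EMP-1's organization with no one reporting to them are EMP-8, EMP-2. That is 2.

2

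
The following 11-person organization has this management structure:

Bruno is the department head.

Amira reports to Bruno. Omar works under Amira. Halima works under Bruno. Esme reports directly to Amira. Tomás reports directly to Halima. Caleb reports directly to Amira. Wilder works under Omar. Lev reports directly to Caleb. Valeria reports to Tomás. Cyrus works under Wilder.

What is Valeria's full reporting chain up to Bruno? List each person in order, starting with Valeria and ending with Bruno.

Valeria -> Tomás -> Halima -> Bruno

Valeria reports to Tomás. Tomás reports to Halima. Halima reports to Bruno. Bruno is at the top.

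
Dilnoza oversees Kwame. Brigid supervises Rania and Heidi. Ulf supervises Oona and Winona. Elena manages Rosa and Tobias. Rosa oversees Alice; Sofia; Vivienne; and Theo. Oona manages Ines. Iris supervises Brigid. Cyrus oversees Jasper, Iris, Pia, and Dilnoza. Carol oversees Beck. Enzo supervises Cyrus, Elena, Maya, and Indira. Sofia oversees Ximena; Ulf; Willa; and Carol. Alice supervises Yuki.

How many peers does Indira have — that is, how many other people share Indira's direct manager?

Indira reports to Enzo. Enzo's other direct reports are Elena, Cyrus, Maya — 3 peers.

3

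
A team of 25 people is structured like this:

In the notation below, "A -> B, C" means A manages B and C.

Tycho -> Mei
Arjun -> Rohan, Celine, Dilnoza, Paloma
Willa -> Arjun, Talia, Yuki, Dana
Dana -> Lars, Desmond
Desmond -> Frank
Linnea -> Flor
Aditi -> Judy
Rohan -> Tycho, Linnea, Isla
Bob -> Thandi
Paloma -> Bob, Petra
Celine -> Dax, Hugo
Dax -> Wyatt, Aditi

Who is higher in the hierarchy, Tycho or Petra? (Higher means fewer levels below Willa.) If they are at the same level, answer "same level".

Both Tycho and Petra are 3 levels below Willa.

same level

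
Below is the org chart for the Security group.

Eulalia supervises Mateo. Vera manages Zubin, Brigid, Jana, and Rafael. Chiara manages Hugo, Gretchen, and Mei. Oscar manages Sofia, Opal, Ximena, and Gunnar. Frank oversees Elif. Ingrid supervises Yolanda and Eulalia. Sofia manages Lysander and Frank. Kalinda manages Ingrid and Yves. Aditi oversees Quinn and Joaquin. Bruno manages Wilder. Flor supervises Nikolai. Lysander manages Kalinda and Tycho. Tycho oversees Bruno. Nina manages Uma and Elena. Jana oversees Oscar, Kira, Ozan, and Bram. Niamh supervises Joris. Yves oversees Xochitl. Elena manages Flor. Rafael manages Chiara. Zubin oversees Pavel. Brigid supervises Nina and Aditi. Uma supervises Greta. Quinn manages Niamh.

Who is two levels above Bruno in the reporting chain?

Bruno reports to Tycho, and Tycho reports to Lysander. So Bruno's skip-level manager is Lysander.

Lysander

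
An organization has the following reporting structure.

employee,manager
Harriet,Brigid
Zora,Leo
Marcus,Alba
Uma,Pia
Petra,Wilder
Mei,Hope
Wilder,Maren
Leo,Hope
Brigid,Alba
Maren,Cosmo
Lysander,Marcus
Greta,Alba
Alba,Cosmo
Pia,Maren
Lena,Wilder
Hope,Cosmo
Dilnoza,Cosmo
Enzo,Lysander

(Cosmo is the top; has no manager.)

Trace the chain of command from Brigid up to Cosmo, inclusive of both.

Brigid reports to Alba. Alba reports to Cosmo. Cosmo is at the top.

Brigid -> Alba -> Cosmo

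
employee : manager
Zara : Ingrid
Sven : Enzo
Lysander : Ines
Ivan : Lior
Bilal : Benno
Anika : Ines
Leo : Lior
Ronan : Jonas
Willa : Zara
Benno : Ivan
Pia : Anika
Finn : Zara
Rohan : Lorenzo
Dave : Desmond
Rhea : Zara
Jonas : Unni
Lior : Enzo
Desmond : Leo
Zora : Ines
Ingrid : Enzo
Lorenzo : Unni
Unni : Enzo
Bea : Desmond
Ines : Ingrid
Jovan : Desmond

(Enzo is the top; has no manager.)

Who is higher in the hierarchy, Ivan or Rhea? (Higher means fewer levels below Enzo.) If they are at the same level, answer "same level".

Ivan is 2 levels below Enzo; Rhea is 3. Ivan is higher.

Ivan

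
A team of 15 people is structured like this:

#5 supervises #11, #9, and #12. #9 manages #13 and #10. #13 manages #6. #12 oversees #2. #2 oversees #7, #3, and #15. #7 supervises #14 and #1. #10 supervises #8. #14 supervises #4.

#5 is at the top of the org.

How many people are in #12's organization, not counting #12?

#12 directly manages #2. Under #2: #15, #3, #7, #1, #14, #4 (6). That's 7 in total.

7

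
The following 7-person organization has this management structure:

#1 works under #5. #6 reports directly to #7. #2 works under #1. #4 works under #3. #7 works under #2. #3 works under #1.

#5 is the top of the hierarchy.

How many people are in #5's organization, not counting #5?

#5 directly manages #1. Under #1: #3, #4, #2, #7, #6 (5). That's 6 in total.

6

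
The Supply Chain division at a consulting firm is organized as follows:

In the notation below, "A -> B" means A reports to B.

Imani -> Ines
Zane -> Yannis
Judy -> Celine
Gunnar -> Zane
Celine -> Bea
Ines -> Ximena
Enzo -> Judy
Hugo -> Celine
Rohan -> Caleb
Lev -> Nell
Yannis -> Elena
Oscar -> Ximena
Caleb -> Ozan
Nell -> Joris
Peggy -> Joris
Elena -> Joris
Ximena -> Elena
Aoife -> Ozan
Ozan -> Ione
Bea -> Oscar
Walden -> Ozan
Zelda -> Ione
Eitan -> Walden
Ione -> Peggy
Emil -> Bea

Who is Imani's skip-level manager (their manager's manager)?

Imani reports to Ines, and Ines reports to Ximena. So Imani's skip-level manager is Ximena.

Ximena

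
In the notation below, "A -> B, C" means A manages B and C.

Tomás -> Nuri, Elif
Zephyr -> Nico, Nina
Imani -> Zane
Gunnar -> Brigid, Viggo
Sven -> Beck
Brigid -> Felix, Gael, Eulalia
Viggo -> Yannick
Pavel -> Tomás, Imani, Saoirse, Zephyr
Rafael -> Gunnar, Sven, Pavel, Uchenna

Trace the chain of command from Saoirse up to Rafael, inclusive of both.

Saoirse -> Pavel -> Rafael

Saoirse reports to Pavel. Pavel reports to Rafael. Rafael is at the top.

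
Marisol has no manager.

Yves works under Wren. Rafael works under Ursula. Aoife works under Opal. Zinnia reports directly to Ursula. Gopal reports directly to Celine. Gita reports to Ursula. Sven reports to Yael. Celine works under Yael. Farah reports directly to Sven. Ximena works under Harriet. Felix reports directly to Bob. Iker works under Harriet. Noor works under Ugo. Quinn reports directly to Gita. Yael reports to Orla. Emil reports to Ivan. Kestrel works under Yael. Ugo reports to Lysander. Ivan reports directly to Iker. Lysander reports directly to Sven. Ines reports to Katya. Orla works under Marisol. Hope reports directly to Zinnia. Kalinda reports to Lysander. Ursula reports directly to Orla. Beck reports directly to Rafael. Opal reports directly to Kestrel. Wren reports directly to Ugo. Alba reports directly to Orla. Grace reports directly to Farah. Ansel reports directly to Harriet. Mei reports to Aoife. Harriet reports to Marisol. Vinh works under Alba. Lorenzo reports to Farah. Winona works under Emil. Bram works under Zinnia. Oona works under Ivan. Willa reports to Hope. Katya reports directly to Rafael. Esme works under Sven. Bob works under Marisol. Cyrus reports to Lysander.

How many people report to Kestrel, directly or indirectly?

3

Kestrel directly manages Opal. Under Opal: Aoife, Mei (2). That's 3 in total.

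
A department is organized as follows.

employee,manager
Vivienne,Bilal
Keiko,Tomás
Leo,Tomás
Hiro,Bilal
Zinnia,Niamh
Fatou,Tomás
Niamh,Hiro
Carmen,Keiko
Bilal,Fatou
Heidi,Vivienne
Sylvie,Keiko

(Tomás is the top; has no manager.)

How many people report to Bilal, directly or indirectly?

Bilal directly manages Hiro, Vivienne. Under Hiro: Niamh, Zinnia (2). Under Vivienne: Heidi (1). So Bilal's organization is 2 direct reports plus everyone under them: 3 + 2 = 5.

5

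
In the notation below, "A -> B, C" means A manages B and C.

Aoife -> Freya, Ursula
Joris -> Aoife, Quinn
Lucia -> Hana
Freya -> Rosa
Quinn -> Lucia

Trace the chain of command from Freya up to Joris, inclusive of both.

Freya reports to Aoife. Aoife reports to Joris. Joris is at the top.

Freya -> Aoife -> Joris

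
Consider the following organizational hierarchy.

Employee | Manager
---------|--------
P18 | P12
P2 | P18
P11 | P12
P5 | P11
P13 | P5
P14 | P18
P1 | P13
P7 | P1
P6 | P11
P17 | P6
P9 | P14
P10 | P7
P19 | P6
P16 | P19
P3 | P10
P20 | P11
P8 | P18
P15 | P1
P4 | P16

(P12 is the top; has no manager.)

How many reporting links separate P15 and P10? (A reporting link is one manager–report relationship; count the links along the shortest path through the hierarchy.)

3

P15 is 1 level below P1, and P10 is 2 levels below P1 (their lowest common manager). The shortest path runs up from P15 to P1 and back down to P10: 1 + 2 = 3 links.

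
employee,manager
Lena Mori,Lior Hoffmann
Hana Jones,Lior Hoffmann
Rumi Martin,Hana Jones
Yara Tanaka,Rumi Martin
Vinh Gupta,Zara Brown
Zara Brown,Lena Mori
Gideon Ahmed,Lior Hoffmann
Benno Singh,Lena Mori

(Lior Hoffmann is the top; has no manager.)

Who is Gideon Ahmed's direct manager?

Lior Hoffmann

Gideon Ahmed reports directly to Lior Hoffmann.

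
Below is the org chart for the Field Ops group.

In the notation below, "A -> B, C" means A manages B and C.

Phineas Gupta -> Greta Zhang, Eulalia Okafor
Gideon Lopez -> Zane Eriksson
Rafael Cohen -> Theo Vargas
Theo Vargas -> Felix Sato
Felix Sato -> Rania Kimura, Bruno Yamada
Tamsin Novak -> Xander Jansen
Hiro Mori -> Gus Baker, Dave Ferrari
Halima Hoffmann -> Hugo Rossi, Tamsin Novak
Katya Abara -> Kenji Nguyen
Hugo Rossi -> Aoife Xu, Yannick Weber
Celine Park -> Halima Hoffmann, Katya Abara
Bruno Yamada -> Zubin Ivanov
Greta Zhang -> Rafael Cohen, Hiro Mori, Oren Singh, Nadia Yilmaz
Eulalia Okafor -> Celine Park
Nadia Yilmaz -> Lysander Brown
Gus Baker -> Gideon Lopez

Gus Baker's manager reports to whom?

Gus Baker reports to Hiro Mori, and Hiro Mori reports to Greta Zhang. So Gus Baker's skip-level manager is Greta Zhang.

Greta Zhang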